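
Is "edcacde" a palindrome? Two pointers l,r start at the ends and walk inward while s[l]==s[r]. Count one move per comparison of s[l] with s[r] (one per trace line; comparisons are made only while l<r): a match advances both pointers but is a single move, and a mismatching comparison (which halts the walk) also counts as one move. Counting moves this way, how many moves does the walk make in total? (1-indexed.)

3 moves

[1,7] 'e'=='e' → l++,r--
[2,6] 'd'=='d' → l++,r--
[3,5] 'c'=='c' → l++,r--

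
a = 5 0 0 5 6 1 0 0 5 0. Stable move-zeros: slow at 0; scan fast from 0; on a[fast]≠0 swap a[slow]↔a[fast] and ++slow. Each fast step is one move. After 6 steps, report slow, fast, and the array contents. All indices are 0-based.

slow=0 fast=0: a[fast]=5≠0 swap→a[0]=5, slow++,fast++
slow=1 fast=1: a[fast]=0, fast++
slow=1 fast=2: a[fast]=0, fast++
slow=1 fast=3: a[fast]=5≠0 swap→a[1]=5, slow++,fast++
slow=2 fast=4: a[fast]=6≠0 swap→a[2]=6, slow++,fast++
slow=3 fast=5: a[fast]=1≠0 swap→a[3]=1, slow++,fast++

slow=4, fast=6, a=[5, 5, 6, 1, 0, 0, 0, 0, 5, 0]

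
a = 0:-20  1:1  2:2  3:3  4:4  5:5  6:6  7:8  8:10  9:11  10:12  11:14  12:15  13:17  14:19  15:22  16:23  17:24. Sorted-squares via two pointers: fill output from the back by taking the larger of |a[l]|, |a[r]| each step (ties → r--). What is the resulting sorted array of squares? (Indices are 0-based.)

[0,17] |-20|<=|24| out[17]=576 → r--
[0,16] |-20|<=|23| out[16]=529 → r--
[0,15] |-20|<=|22| out[15]=484 → r--
[0,14] |-20|>|19| out[14]=400 → l++
[1,14] |1|<=|19| out[13]=361 → r--
[1,13] |1|<=|17| out[12]=289 → r--
[1,12] |1|<=|15| out[11]=225 → r--
[1,11] |1|<=|14| out[10]=196 → r--
[1,10] |1|<=|12| out[9]=144 → r--
[1,9] |1|<=|11| out[8]=121 → r--
[1,8] |1|<=|10| out[7]=100 → r--
[1,7] |1|<=|8| out[6]=64 → r--
[1,6] |1|<=|6| out[5]=36 → r--
[1,5] |1|<=|5| out[4]=25 → r--
[1,4] |1|<=|4| out[3]=16 → r--
[1,3] |1|<=|3| out[2]=9 → r--
[1,2] |1|<=|2| out[1]=4 → r--
[1,1] |1|<=|1| out[0]=1 → r--

[1, 4, 9, 16, 25, 36, 64, 100, 121, 144, 196, 225, 289, 361, 400, 484, 529, 576]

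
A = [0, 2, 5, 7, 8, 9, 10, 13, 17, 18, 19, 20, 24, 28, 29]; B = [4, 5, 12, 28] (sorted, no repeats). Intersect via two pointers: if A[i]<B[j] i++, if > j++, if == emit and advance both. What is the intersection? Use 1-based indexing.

i=1 j=1: 0<4, i++
i=2 j=1: 2<4, i++
i=3 j=1: 5>4, j++
i=3 j=2: 5==5 emit, i++,j++
i=4 j=3: 7<12, i++
i=5 j=3: 8<12, i++
i=6 j=3: 9<12, i++
i=7 j=3: 10<12, i++
i=8 j=3: 13>12, j++
i=8 j=4: 13<28, i++
i=9 j=4: 17<28, i++
i=10 j=4: 18<28, i++
i=11 j=4: 19<28, i++
i=12 j=4: 20<28, i++
i=13 j=4: 24<28, i++
i=14 j=4: 28==28 emit, i++,j++

intersection = [5, 28]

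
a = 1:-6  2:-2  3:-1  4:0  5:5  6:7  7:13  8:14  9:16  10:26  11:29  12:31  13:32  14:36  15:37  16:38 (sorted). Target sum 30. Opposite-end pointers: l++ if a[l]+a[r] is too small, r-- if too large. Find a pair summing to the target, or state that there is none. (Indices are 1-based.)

(-6, 36)

[1,16] -6+38=32 >30 → r--
[1,15] -6+37=31 >30 → r--
[1,14] -6+36=30 → found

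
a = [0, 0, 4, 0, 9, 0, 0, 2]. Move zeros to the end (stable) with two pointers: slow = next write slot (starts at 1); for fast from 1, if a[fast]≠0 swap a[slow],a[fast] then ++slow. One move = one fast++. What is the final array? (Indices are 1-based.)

[4, 9, 2, 0, 0, 0, 0, 0]

(s=1,f=1) a[fast]=0 → fast++
(s=1,f=2) a[fast]=0 → fast++
(s=1,f=3) a[fast]=4≠0 swap→a[1]=4 → slow++,fast++
(s=2,f=4) a[fast]=0 → fast++
(s=2,f=5) a[fast]=9≠0 swap→a[2]=9 → slow++,fast++
(s=3,f=6) a[fast]=0 → fast++
(s=3,f=7) a[fast]=0 → fast++
(s=3,f=8) a[fast]=2≠0 swap→a[3]=2 → slow++,fast++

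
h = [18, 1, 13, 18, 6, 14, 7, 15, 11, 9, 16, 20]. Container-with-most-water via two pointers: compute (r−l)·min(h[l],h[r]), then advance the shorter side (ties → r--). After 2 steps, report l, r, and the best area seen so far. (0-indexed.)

[0,11] min(18,20)*11=198 best=198 * → l++
[1,11] min(1,20)*10=10 best=198 → l++

l=2, r=11, best area=198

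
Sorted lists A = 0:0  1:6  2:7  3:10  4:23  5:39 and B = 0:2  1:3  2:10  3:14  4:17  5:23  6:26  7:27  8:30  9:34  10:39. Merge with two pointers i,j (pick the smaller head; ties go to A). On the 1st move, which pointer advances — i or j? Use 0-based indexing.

i

[i=0,j=0] A[i]=0<=B[j]=2 take 0 → i++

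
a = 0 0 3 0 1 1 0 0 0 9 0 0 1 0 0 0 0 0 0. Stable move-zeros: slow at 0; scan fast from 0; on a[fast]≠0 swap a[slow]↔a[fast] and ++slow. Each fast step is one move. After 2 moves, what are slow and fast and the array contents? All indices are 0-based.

slow=0 fast=0: a[fast]=0, fast++
slow=0 fast=1: a[fast]=0, fast++

slow=0, fast=2, a=[0, 0, 3, 0, 1, 1, 0, 0, 0, 9, 0, 0, 1, 0, 0, 0, 0, 0, 0]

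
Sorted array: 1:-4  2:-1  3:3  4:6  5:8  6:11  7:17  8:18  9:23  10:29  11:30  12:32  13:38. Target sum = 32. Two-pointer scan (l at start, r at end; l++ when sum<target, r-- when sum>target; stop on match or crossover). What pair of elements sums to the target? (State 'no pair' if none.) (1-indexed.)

l=1 r=13: -4+38=34 >32, r--
l=1 r=12: -4+32=28 <32, l++
l=2 r=12: -1+32=31 <32, l++
l=3 r=12: 3+32=35 >32, r--
l=3 r=11: 3+30=33 >32, r--
l=3 r=10: 3+29=32, found

(3, 29)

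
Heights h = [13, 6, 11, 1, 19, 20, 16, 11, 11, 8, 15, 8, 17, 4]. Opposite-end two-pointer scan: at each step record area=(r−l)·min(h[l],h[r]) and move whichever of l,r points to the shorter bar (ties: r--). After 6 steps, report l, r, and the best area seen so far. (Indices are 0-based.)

l=4, r=11, best area=156

l=0 r=13: min(13,4)*13=52 best=52 *, r--
l=0 r=12: min(13,17)*12=156 best=156 *, l++
l=1 r=12: min(6,17)*11=66 best=156, l++
l=2 r=12: min(11,17)*10=110 best=156, l++
l=3 r=12: min(1,17)*9=9 best=156, l++
l=4 r=12: min(19,17)*8=136 best=156, r--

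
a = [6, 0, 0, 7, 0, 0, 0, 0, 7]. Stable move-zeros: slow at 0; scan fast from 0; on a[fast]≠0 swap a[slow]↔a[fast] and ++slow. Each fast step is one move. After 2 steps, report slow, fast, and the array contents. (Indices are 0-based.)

slow=1, fast=2, a=[6, 0, 0, 7, 0, 0, 0, 0, 7]

slow=0 fast=0: a[fast]=6≠0 swap→a[0]=6, slow++,fast++
slow=1 fast=1: a[fast]=0, fast++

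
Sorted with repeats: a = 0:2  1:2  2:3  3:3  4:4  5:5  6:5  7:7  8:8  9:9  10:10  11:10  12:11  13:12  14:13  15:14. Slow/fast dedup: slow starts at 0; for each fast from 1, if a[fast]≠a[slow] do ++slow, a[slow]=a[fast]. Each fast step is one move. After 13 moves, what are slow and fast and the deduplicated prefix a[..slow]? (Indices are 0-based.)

slow=9, fast=14, prefix=[2, 3, 4, 5, 7, 8, 9, 10, 11, 12]

slow=0 fast=1: a[fast]=2=a[slow] dup, fast++
slow=0 fast=2: a[fast]=3≠a[slow]=2 write a[1]=3, slow++,fast++
slow=1 fast=3: a[fast]=3=a[slow] dup, fast++
slow=1 fast=4: a[fast]=4≠a[slow]=3 write a[2]=4, slow++,fast++
slow=2 fast=5: a[fast]=5≠a[slow]=4 write a[3]=5, slow++,fast++
slow=3 fast=6: a[fast]=5=a[slow] dup, fast++
slow=3 fast=7: a[fast]=7≠a[slow]=5 write a[4]=7, slow++,fast++
slow=4 fast=8: a[fast]=8≠a[slow]=7 write a[5]=8, slow++,fast++
slow=5 fast=9: a[fast]=9≠a[slow]=8 write a[6]=9, slow++,fast++
slow=6 fast=10: a[fast]=10≠a[slow]=9 write a[7]=10, slow++,fast++
slow=7 fast=11: a[fast]=10=a[slow] dup, fast++
slow=7 fast=12: a[fast]=11≠a[slow]=10 write a[8]=11, slow++,fast++
slow=8 fast=13: a[fast]=12≠a[slow]=11 write a[9]=12, slow++,fast++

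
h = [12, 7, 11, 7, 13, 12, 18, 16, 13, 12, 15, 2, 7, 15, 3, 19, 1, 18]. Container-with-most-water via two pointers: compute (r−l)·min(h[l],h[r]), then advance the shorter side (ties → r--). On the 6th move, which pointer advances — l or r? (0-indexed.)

l=0 r=17: min(12,18)*17=204 best=204 *, l++
l=1 r=17: min(7,18)*16=112 best=204, l++
l=2 r=17: min(11,18)*15=165 best=204, l++
l=3 r=17: min(7,18)*14=98 best=204, l++
l=4 r=17: min(13,18)*13=169 best=204, l++
l=5 r=17: min(12,18)*12=144 best=204, l++

l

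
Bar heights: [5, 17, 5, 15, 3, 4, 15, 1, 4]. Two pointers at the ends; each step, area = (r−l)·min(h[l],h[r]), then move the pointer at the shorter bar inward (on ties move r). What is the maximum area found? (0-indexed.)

max area = 75

l=0 r=8: min(5,4)*8=32 best=32 *, r--
l=0 r=7: min(5,1)*7=7 best=32, r--
l=0 r=6: min(5,15)*6=30 best=32, l++
l=1 r=6: min(17,15)*5=75 best=75 *, r--
l=1 r=5: min(17,4)*4=16 best=75, r--
l=1 r=4: min(17,3)*3=9 best=75, r--
l=1 r=3: min(17,15)*2=30 best=75, r--
l=1 r=2: min(17,5)*1=5 best=75, r--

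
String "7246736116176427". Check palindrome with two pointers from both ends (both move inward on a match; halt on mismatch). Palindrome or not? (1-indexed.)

not a palindrome (mismatch at 6,11)

l=1 r=16: '7'=='7', l++,r--
l=2 r=15: '2'=='2', l++,r--
l=3 r=14: '4'=='4', l++,r--
l=4 r=13: '6'=='6', l++,r--
l=5 r=12: '7'=='7', l++,r--
l=6 r=11: '3'!='1', stop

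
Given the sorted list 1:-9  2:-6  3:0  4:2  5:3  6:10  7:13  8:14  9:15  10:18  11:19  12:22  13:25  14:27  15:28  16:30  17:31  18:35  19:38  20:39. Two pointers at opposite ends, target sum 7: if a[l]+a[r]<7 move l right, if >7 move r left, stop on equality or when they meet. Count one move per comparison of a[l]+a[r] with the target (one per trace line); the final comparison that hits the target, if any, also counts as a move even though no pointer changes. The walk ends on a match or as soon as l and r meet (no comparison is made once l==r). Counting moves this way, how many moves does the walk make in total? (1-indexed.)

15 moves

[1,20] -9+39=30 >7 → r--
[1,19] -9+38=29 >7 → r--
[1,18] -9+35=26 >7 → r--
[1,17] -9+31=22 >7 → r--
[1,16] -9+30=21 >7 → r--
[1,15] -9+28=19 >7 → r--
[1,14] -9+27=18 >7 → r--
[1,13] -9+25=16 >7 → r--
[1,12] -9+22=13 >7 → r--
[1,11] -9+19=10 >7 → r--
[1,10] -9+18=9 >7 → r--
[1,9] -9+15=6 <7 → l++
[2,9] -6+15=9 >7 → r--
[2,8] -6+14=8 >7 → r--
[2,7] -6+13=7 → found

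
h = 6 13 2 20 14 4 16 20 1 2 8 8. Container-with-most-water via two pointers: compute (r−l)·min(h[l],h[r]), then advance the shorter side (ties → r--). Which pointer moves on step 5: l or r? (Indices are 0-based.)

r

l=0 r=11: min(6,8)*11=66 best=66 *, l++
l=1 r=11: min(13,8)*10=80 best=80 *, r--
l=1 r=10: min(13,8)*9=72 best=80, r--
l=1 r=9: min(13,2)*8=16 best=80, r--
l=1 r=8: min(13,1)*7=7 best=80, r--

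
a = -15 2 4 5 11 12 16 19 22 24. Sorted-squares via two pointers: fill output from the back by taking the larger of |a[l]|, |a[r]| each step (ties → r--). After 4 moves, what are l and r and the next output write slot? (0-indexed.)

l=0, r=5, next write slot=5

l=0 r=9: |-15|<=|24| out[9]=576, r--
l=0 r=8: |-15|<=|22| out[8]=484, r--
l=0 r=7: |-15|<=|19| out[7]=361, r--
l=0 r=6: |-15|<=|16| out[6]=256, r--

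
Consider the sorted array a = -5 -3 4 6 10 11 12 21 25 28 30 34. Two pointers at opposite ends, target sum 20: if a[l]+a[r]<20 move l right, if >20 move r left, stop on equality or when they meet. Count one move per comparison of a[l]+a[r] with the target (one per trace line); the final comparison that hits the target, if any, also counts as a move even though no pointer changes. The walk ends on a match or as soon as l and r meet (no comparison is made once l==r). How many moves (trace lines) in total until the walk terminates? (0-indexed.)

[0,11] -5+34=29 >20 → r--
[0,10] -5+30=25 >20 → r--
[0,9] -5+28=23 >20 → r--
[0,8] -5+25=20 → found

4 moves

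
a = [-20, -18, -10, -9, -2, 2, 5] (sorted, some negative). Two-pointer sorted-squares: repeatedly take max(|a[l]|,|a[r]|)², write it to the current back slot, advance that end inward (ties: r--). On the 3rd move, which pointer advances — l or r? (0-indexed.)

l

l=0 r=6: |-20|>|5| out[6]=400, l++
l=1 r=6: |-18|>|5| out[5]=324, l++
l=2 r=6: |-10|>|5| out[4]=100, l++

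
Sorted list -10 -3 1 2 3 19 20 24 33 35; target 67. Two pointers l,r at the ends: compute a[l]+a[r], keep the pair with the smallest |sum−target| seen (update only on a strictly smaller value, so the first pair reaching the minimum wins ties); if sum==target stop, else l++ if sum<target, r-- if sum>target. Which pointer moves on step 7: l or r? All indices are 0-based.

l=0 r=9: -10+35=25 d=42 *, l++
l=1 r=9: -3+35=32 d=35 *, l++
l=2 r=9: 1+35=36 d=31 *, l++
l=3 r=9: 2+35=37 d=30 *, l++
l=4 r=9: 3+35=38 d=29 *, l++
l=5 r=9: 19+35=54 d=13 *, l++
l=6 r=9: 20+35=55 d=12 *, l++

l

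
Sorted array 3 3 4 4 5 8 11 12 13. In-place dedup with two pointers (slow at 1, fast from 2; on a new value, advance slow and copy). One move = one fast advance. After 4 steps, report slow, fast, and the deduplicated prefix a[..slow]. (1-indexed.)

slow=1 fast=2: a[fast]=3=a[slow] dup, fast++
slow=1 fast=3: a[fast]=4≠a[slow]=3 write a[2]=4, slow++,fast++
slow=2 fast=4: a[fast]=4=a[slow] dup, fast++
slow=2 fast=5: a[fast]=5≠a[slow]=4 write a[3]=5, slow++,fast++

slow=3, fast=6, prefix=[3, 4, 5]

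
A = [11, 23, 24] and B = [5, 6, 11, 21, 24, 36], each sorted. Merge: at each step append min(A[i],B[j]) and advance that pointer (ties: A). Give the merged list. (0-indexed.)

[5, 6, 11, 11, 21, 23, 24, 24, 36]

[i=0,j=0] A[i]=11>B[j]=5 take 5 → j++
[i=0,j=1] A[i]=11>B[j]=6 take 6 → j++
[i=0,j=2] A[i]=11<=B[j]=11 take 11 → i++
[i=1,j=2] A[i]=23>B[j]=11 take 11 → j++
[i=1,j=3] A[i]=23>B[j]=21 take 21 → j++
[i=1,j=4] A[i]=23<=B[j]=24 take 23 → i++
[i=2,j=4] A[i]=24<=B[j]=24 take 24 → i++
[i=3,j=4] A done, take B[j]=24 → j++
[i=3,j=5] A done, take B[j]=36 → j++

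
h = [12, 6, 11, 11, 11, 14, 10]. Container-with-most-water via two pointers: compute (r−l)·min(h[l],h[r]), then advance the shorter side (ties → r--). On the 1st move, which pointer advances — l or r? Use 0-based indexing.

r

l=0 r=6: min(12,10)*6=60 best=60 *, r--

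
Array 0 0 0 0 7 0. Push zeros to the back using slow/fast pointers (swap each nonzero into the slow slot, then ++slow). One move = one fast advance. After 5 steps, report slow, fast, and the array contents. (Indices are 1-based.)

slow=2, fast=6, a=[7, 0, 0, 0, 0, 0]

slow=1 fast=1: a[fast]=0, fast++
slow=1 fast=2: a[fast]=0, fast++
slow=1 fast=3: a[fast]=0, fast++
slow=1 fast=4: a[fast]=0, fast++
slow=1 fast=5: a[fast]=7≠0 swap→a[1]=7, slow++,fast++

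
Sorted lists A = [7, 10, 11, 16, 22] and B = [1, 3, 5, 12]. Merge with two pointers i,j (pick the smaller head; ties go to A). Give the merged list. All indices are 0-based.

[1, 3, 5, 7, 10, 11, 12, 16, 22]

i=0 j=0: A[i]=7>B[j]=1 take 1, j++
i=0 j=1: A[i]=7>B[j]=3 take 3, j++
i=0 j=2: A[i]=7>B[j]=5 take 5, j++
i=0 j=3: A[i]=7<=B[j]=12 take 7, i++
i=1 j=3: A[i]=10<=B[j]=12 take 10, i++
i=2 j=3: A[i]=11<=B[j]=12 take 11, i++
i=3 j=3: A[i]=16>B[j]=12 take 12, j++
i=3 j=4: B done, take A[i]=16, i++
i=4 j=4: B done, take A[i]=22, i++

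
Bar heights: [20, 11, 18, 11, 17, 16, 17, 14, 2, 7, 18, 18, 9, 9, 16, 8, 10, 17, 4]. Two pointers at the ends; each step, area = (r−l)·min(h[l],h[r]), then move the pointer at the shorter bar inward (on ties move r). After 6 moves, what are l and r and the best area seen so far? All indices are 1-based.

l=1, r=13, best area=289

[1,19] min(20,4)*18=72 best=72 * → r--
[1,18] min(20,17)*17=289 best=289 * → r--
[1,17] min(20,10)*16=160 best=289 → r--
[1,16] min(20,8)*15=120 best=289 → r--
[1,15] min(20,16)*14=224 best=289 → r--
[1,14] min(20,9)*13=117 best=289 → r--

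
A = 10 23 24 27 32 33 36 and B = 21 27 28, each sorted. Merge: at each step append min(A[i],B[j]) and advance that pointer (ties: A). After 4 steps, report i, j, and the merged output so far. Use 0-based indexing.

i=0 j=0: A[i]=10<=B[j]=21 take 10, i++
i=1 j=0: A[i]=23>B[j]=21 take 21, j++
i=1 j=1: A[i]=23<=B[j]=27 take 23, i++
i=2 j=1: A[i]=24<=B[j]=27 take 24, i++

i=3, j=1, merged so far=[10, 21, 23, 24]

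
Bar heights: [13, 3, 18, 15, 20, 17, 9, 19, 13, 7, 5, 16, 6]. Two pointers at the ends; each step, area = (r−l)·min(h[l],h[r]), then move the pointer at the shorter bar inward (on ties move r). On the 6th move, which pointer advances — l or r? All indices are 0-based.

r

l=0 r=12: min(13,6)*12=72 best=72 *, r--
l=0 r=11: min(13,16)*11=143 best=143 *, l++
l=1 r=11: min(3,16)*10=30 best=143, l++
l=2 r=11: min(18,16)*9=144 best=144 *, r--
l=2 r=10: min(18,5)*8=40 best=144, r--
l=2 r=9: min(18,7)*7=49 best=144, r--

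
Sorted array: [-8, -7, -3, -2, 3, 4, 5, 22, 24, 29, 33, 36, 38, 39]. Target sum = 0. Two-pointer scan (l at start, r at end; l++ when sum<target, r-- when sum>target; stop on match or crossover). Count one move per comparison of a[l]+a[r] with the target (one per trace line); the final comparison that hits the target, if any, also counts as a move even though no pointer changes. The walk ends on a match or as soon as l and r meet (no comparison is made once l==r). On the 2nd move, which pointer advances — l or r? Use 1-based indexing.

l=1 r=14: -8+39=31 >0, r--
l=1 r=13: -8+38=30 >0, r--

r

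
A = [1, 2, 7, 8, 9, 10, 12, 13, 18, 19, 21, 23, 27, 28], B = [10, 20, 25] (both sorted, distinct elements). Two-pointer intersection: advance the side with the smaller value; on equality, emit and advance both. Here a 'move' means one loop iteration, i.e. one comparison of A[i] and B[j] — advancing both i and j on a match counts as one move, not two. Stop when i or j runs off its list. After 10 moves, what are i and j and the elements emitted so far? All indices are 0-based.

i=10, j=1, emitted=[10]

i=0 j=0: 1<10, i++
i=1 j=0: 2<10, i++
i=2 j=0: 7<10, i++
i=3 j=0: 8<10, i++
i=4 j=0: 9<10, i++
i=5 j=0: 10==10 emit, i++,j++
i=6 j=1: 12<20, i++
i=7 j=1: 13<20, i++
i=8 j=1: 18<20, i++
i=9 j=1: 19<20, i++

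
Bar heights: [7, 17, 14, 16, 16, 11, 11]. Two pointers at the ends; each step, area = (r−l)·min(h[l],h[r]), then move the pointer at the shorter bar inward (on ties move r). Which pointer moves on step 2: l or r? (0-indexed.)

r

[0,6] min(7,11)*6=42 best=42 * → l++
[1,6] min(17,11)*5=55 best=55 * → r--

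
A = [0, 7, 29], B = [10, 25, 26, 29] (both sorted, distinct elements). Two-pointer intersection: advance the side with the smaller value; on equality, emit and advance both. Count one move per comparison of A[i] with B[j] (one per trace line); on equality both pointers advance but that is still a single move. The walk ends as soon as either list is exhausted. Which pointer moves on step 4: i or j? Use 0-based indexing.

j

i=0 j=0: 0<10, i++
i=1 j=0: 7<10, i++
i=2 j=0: 29>10, j++
i=2 j=1: 29>25, j++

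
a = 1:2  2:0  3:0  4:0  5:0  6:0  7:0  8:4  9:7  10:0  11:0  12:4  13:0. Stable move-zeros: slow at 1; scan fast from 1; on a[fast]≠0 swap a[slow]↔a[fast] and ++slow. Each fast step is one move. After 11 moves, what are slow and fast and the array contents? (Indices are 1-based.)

(s=1,f=1) a[fast]=2≠0 swap→a[1]=2 → slow++,fast++
(s=2,f=2) a[fast]=0 → fast++
(s=2,f=3) a[fast]=0 → fast++
(s=2,f=4) a[fast]=0 → fast++
(s=2,f=5) a[fast]=0 → fast++
(s=2,f=6) a[fast]=0 → fast++
(s=2,f=7) a[fast]=0 → fast++
(s=2,f=8) a[fast]=4≠0 swap→a[2]=4 → slow++,fast++
(s=3,f=9) a[fast]=7≠0 swap→a[3]=7 → slow++,fast++
(s=4,f=10) a[fast]=0 → fast++
(s=4,f=11) a[fast]=0 → fast++

slow=4, fast=12, a=[2, 4, 7, 0, 0, 0, 0, 0, 0, 0, 0, 4, 0]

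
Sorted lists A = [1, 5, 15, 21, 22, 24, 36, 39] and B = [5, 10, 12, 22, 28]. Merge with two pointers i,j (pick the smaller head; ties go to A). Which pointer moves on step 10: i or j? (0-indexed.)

i

[i=0,j=0] A[i]=1<=B[j]=5 take 1 → i++
[i=1,j=0] A[i]=5<=B[j]=5 take 5 → i++
[i=2,j=0] A[i]=15>B[j]=5 take 5 → j++
[i=2,j=1] A[i]=15>B[j]=10 take 10 → j++
[i=2,j=2] A[i]=15>B[j]=12 take 12 → j++
[i=2,j=3] A[i]=15<=B[j]=22 take 15 → i++
[i=3,j=3] A[i]=21<=B[j]=22 take 21 → i++
[i=4,j=3] A[i]=22<=B[j]=22 take 22 → i++
[i=5,j=3] A[i]=24>B[j]=22 take 22 → j++
[i=5,j=4] A[i]=24<=B[j]=28 take 24 → i++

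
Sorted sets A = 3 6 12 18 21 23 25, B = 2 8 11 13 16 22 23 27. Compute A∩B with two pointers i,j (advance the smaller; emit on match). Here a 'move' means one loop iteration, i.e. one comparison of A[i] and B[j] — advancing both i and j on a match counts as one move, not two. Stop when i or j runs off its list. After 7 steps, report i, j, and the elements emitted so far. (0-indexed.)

[i=0,j=0] 3>2 → j++
[i=0,j=1] 3<8 → i++
[i=1,j=1] 6<8 → i++
[i=2,j=1] 12>8 → j++
[i=2,j=2] 12>11 → j++
[i=2,j=3] 12<13 → i++
[i=3,j=3] 18>13 → j++

i=3, j=4, emitted=[]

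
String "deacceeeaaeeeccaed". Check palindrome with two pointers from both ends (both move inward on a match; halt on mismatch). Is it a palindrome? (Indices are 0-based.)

palindrome

[0,17] 'd'=='d' → l++,r--
[1,16] 'e'=='e' → l++,r--
[2,15] 'a'=='a' → l++,r--
[3,14] 'c'=='c' → l++,r--
[4,13] 'c'=='c' → l++,r--
[5,12] 'e'=='e' → l++,r--
[6,11] 'e'=='e' → l++,r--
[7,10] 'e'=='e' → l++,r--
[8,9] 'a'=='a' → l++,r--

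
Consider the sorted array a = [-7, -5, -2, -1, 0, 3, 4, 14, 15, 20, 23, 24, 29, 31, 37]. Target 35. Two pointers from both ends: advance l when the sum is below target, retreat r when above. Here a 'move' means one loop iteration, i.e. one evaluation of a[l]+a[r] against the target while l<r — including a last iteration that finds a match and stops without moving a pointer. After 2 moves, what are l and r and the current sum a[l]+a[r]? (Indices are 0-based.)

[0,14] -7+37=30 <35 → l++
[1,14] -5+37=32 <35 → l++

l=2, r=14, sum=35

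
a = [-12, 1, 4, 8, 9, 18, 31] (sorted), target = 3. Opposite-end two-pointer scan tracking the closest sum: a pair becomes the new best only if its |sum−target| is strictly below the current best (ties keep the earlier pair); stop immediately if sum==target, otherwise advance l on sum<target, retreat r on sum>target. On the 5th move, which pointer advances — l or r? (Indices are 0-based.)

[0,6] -12+31=19 d=16 * → r--
[0,5] -12+18=6 d=3 * → r--
[0,4] -12+9=-3 d=6 → l++
[1,4] 1+9=10 d=7 → r--
[1,3] 1+8=9 d=6 → r--

r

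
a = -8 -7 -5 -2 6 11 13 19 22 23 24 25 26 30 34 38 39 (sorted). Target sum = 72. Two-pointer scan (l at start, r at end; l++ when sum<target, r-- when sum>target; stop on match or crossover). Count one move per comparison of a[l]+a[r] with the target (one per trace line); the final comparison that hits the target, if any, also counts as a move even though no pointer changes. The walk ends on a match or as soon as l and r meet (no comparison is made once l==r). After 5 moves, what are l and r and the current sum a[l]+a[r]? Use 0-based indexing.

[0,16] -8+39=31 <72 → l++
[1,16] -7+39=32 <72 → l++
[2,16] -5+39=34 <72 → l++
[3,16] -2+39=37 <72 → l++
[4,16] 6+39=45 <72 → l++

l=5, r=16, sum=50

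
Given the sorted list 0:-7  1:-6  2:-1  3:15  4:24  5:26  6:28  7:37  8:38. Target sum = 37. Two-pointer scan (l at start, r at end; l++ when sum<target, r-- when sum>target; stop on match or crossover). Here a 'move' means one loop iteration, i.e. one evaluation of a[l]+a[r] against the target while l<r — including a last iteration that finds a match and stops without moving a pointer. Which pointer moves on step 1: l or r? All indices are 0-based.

l

l=0 r=8: -7+38=31 <37, l++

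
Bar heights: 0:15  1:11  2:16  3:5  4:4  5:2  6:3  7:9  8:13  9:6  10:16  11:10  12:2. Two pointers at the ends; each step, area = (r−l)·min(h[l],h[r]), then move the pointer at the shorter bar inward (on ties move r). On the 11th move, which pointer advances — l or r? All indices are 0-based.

l=0 r=12: min(15,2)*12=24 best=24 *, r--
l=0 r=11: min(15,10)*11=110 best=110 *, r--
l=0 r=10: min(15,16)*10=150 best=150 *, l++
l=1 r=10: min(11,16)*9=99 best=150, l++
l=2 r=10: min(16,16)*8=128 best=150, r--
l=2 r=9: min(16,6)*7=42 best=150, r--
l=2 r=8: min(16,13)*6=78 best=150, r--
l=2 r=7: min(16,9)*5=45 best=150, r--
l=2 r=6: min(16,3)*4=12 best=150, r--
l=2 r=5: min(16,2)*3=6 best=150, r--
l=2 r=4: min(16,4)*2=8 best=150, r--

r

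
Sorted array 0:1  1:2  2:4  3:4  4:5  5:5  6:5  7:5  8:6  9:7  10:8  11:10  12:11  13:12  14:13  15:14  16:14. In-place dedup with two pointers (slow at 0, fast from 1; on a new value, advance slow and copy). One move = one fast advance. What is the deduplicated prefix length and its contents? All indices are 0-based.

(s=0,f=1) a[fast]=2≠a[slow]=1 write a[1]=2 → slow++,fast++
(s=1,f=2) a[fast]=4≠a[slow]=2 write a[2]=4 → slow++,fast++
(s=2,f=3) a[fast]=4=a[slow] dup → fast++
(s=2,f=4) a[fast]=5≠a[slow]=4 write a[3]=5 → slow++,fast++
(s=3,f=5) a[fast]=5=a[slow] dup → fast++
(s=3,f=6) a[fast]=5=a[slow] dup → fast++
(s=3,f=7) a[fast]=5=a[slow] dup → fast++
(s=3,f=8) a[fast]=6≠a[slow]=5 write a[4]=6 → slow++,fast++
(s=4,f=9) a[fast]=7≠a[slow]=6 write a[5]=7 → slow++,fast++
(s=5,f=10) a[fast]=8≠a[slow]=7 write a[6]=8 → slow++,fast++
(s=6,f=11) a[fast]=10≠a[slow]=8 write a[7]=10 → slow++,fast++
(s=7,f=12) a[fast]=11≠a[slow]=10 write a[8]=11 → slow++,fast++
(s=8,f=13) a[fast]=12≠a[slow]=11 write a[9]=12 → slow++,fast++
(s=9,f=14) a[fast]=13≠a[slow]=12 write a[10]=13 → slow++,fast++
(s=10,f=15) a[fast]=14≠a[slow]=13 write a[11]=14 → slow++,fast++
(s=11,f=16) a[fast]=14=a[slow] dup → fast++

length 12; prefix = [1, 2, 4, 5, 6, 7, 8, 10, 11, 12, 13, 14]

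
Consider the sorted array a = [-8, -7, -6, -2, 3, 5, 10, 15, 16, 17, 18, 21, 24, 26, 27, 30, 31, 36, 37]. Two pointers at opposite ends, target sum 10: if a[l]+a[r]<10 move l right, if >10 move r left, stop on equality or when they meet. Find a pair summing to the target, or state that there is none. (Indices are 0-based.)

(-8, 18)

l=0 r=18: -8+37=29 >10, r--
l=0 r=17: -8+36=28 >10, r--
l=0 r=16: -8+31=23 >10, r--
l=0 r=15: -8+30=22 >10, r--
l=0 r=14: -8+27=19 >10, r--
l=0 r=13: -8+26=18 >10, r--
l=0 r=12: -8+24=16 >10, r--
l=0 r=11: -8+21=13 >10, r--
l=0 r=10: -8+18=10, found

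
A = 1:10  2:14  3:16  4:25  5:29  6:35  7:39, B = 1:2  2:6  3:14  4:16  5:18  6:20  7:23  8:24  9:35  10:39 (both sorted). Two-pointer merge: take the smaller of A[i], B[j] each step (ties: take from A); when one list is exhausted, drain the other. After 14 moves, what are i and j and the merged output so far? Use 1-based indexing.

i=1 j=1: A[i]=10>B[j]=2 take 2, j++
i=1 j=2: A[i]=10>B[j]=6 take 6, j++
i=1 j=3: A[i]=10<=B[j]=14 take 10, i++
i=2 j=3: A[i]=14<=B[j]=14 take 14, i++
i=3 j=3: A[i]=16>B[j]=14 take 14, j++
i=3 j=4: A[i]=16<=B[j]=16 take 16, i++
i=4 j=4: A[i]=25>B[j]=16 take 16, j++
i=4 j=5: A[i]=25>B[j]=18 take 18, j++
i=4 j=6: A[i]=25>B[j]=20 take 20, j++
i=4 j=7: A[i]=25>B[j]=23 take 23, j++
i=4 j=8: A[i]=25>B[j]=24 take 24, j++
i=4 j=9: A[i]=25<=B[j]=35 take 25, i++
i=5 j=9: A[i]=29<=B[j]=35 take 29, i++
i=6 j=9: A[i]=35<=B[j]=35 take 35, i++

i=7, j=9, merged so far=[2, 6, 10, 14, 14, 16, 16, 18, 20, 23, 24, 25, 29, 35]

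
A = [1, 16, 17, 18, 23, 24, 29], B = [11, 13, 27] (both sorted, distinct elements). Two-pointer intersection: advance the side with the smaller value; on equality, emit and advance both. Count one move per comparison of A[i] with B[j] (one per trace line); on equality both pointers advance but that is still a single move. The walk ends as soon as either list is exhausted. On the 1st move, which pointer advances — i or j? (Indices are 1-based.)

i

[i=1,j=1] 1<11 → i++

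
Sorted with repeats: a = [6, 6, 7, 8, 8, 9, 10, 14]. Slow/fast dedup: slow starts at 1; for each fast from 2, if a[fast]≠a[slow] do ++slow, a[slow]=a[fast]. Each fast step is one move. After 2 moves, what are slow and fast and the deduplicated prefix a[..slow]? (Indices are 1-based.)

slow=2, fast=4, prefix=[6, 7]

(s=1,f=2) a[fast]=6=a[slow] dup → fast++
(s=1,f=3) a[fast]=7≠a[slow]=6 write a[2]=7 → slow++,fast++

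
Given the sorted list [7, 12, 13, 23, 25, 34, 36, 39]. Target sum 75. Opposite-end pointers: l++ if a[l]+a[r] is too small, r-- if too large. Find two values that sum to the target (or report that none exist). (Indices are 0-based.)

l=0 r=7: 7+39=46 <75, l++
l=1 r=7: 12+39=51 <75, l++
l=2 r=7: 13+39=52 <75, l++
l=3 r=7: 23+39=62 <75, l++
l=4 r=7: 25+39=64 <75, l++
l=5 r=7: 34+39=73 <75, l++
l=6 r=7: 36+39=75, found

(36, 39)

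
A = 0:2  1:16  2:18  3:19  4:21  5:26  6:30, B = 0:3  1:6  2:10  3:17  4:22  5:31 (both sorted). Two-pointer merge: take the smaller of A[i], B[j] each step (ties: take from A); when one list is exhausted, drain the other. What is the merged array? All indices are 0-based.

[2, 3, 6, 10, 16, 17, 18, 19, 21, 22, 26, 30, 31]

i=0 j=0: A[i]=2<=B[j]=3 take 2, i++
i=1 j=0: A[i]=16>B[j]=3 take 3, j++
i=1 j=1: A[i]=16>B[j]=6 take 6, j++
i=1 j=2: A[i]=16>B[j]=10 take 10, j++
i=1 j=3: A[i]=16<=B[j]=17 take 16, i++
i=2 j=3: A[i]=18>B[j]=17 take 17, j++
i=2 j=4: A[i]=18<=B[j]=22 take 18, i++
i=3 j=4: A[i]=19<=B[j]=22 take 19, i++
i=4 j=4: A[i]=21<=B[j]=22 take 21, i++
i=5 j=4: A[i]=26>B[j]=22 take 22, j++
i=5 j=5: A[i]=26<=B[j]=31 take 26, i++
i=6 j=5: A[i]=30<=B[j]=31 take 30, i++
i=7 j=5: A done, take B[j]=31, j++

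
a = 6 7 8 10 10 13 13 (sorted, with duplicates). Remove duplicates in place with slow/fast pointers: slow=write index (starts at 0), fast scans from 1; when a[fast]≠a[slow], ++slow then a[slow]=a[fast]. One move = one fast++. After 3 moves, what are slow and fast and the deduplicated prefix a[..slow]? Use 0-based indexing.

(s=0,f=1) a[fast]=7≠a[slow]=6 write a[1]=7 → slow++,fast++
(s=1,f=2) a[fast]=8≠a[slow]=7 write a[2]=8 → slow++,fast++
(s=2,f=3) a[fast]=10≠a[slow]=8 write a[3]=10 → slow++,fast++

slow=3, fast=4, prefix=[6, 7, 8, 10]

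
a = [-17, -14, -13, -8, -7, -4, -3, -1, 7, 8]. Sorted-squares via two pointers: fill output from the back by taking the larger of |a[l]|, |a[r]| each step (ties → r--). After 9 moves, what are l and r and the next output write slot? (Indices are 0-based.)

[0,9] |-17|>|8| out[9]=289 → l++
[1,9] |-14|>|8| out[8]=196 → l++
[2,9] |-13|>|8| out[7]=169 → l++
[3,9] |-8|<=|8| out[6]=64 → r--
[3,8] |-8|>|7| out[5]=64 → l++
[4,8] |-7|<=|7| out[4]=49 → r--
[4,7] |-7|>|-1| out[3]=49 → l++
[5,7] |-4|>|-1| out[2]=16 → l++
[6,7] |-3|>|-1| out[1]=9 → l++

l=7, r=7, next write slot=0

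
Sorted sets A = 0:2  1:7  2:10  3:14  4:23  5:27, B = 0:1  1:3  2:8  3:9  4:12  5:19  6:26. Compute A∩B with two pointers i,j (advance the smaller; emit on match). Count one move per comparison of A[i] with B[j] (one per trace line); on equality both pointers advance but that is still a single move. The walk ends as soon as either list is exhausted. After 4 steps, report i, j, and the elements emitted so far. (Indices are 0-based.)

i=2, j=2, emitted=[]

[i=0,j=0] 2>1 → j++
[i=0,j=1] 2<3 → i++
[i=1,j=1] 7>3 → j++
[i=1,j=2] 7<8 → i++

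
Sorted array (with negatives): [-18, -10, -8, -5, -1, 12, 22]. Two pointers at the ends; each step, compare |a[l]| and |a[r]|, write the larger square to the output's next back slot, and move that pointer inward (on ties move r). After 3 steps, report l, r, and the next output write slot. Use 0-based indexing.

l=1, r=4, next write slot=3

[0,6] |-18|<=|22| out[6]=484 → r--
[0,5] |-18|>|12| out[5]=324 → l++
[1,5] |-10|<=|12| out[4]=144 → r--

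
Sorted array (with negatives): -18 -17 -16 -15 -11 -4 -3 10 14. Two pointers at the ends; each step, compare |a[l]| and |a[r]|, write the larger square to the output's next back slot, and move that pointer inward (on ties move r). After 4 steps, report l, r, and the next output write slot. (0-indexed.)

l=0 r=8: |-18|>|14| out[8]=324, l++
l=1 r=8: |-17|>|14| out[7]=289, l++
l=2 r=8: |-16|>|14| out[6]=256, l++
l=3 r=8: |-15|>|14| out[5]=225, l++

l=4, r=8, next write slot=4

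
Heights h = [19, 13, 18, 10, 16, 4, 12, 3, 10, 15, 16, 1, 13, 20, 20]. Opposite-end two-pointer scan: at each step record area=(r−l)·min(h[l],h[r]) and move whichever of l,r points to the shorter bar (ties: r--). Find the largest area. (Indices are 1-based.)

[1,15] min(19,20)*14=266 best=266 * → l++
[2,15] min(13,20)*13=169 best=266 → l++
[3,15] min(18,20)*12=216 best=266 → l++
[4,15] min(10,20)*11=110 best=266 → l++
[5,15] min(16,20)*10=160 best=266 → l++
[6,15] min(4,20)*9=36 best=266 → l++
[7,15] min(12,20)*8=96 best=266 → l++
[8,15] min(3,20)*7=21 best=266 → l++
[9,15] min(10,20)*6=60 best=266 → l++
[10,15] min(15,20)*5=75 best=266 → l++
[11,15] min(16,20)*4=64 best=266 → l++
[12,15] min(1,20)*3=3 best=266 → l++
[13,15] min(13,20)*2=26 best=266 → l++
[14,15] min(20,20)*1=20 best=266 → r--

max area = 266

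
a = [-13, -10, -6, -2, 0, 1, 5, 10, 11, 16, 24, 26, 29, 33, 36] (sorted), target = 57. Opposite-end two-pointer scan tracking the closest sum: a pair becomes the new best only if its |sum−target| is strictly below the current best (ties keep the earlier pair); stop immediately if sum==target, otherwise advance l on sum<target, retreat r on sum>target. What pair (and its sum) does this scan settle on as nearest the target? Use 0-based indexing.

l=0 r=14: -13+36=23 d=34 *, l++
l=1 r=14: -10+36=26 d=31 *, l++
l=2 r=14: -6+36=30 d=27 *, l++
l=3 r=14: -2+36=34 d=23 *, l++
l=4 r=14: 0+36=36 d=21 *, l++
l=5 r=14: 1+36=37 d=20 *, l++
l=6 r=14: 5+36=41 d=16 *, l++
l=7 r=14: 10+36=46 d=11 *, l++
l=8 r=14: 11+36=47 d=10 *, l++
l=9 r=14: 16+36=52 d=5 *, l++
l=10 r=14: 24+36=60 d=3 *, r--
l=10 r=13: 24+33=57 d=0 *, stop

pair (24, 33) with sum 57 (|Δ|=0)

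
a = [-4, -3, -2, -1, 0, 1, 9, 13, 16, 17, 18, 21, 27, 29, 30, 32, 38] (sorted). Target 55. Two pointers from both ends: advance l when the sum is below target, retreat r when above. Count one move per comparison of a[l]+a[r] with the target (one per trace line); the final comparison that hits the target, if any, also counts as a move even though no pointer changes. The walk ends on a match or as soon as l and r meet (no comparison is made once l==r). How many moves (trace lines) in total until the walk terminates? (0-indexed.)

10 moves

l=0 r=16: -4+38=34 <55, l++
l=1 r=16: -3+38=35 <55, l++
l=2 r=16: -2+38=36 <55, l++
l=3 r=16: -1+38=37 <55, l++
l=4 r=16: 0+38=38 <55, l++
l=5 r=16: 1+38=39 <55, l++
l=6 r=16: 9+38=47 <55, l++
l=7 r=16: 13+38=51 <55, l++
l=8 r=16: 16+38=54 <55, l++
l=9 r=16: 17+38=55, found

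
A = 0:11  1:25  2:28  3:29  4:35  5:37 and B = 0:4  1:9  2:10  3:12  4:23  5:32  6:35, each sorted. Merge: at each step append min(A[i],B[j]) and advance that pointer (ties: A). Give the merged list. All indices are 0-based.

[4, 9, 10, 11, 12, 23, 25, 28, 29, 32, 35, 35, 37]

i=0 j=0: A[i]=11>B[j]=4 take 4, j++
i=0 j=1: A[i]=11>B[j]=9 take 9, j++
i=0 j=2: A[i]=11>B[j]=10 take 10, j++
i=0 j=3: A[i]=11<=B[j]=12 take 11, i++
i=1 j=3: A[i]=25>B[j]=12 take 12, j++
i=1 j=4: A[i]=25>B[j]=23 take 23, j++
i=1 j=5: A[i]=25<=B[j]=32 take 25, i++
i=2 j=5: A[i]=28<=B[j]=32 take 28, i++
i=3 j=5: A[i]=29<=B[j]=32 take 29, i++
i=4 j=5: A[i]=35>B[j]=32 take 32, j++
i=4 j=6: A[i]=35<=B[j]=35 take 35, i++
i=5 j=6: A[i]=37>B[j]=35 take 35, j++
i=5 j=7: B done, take A[i]=37, i++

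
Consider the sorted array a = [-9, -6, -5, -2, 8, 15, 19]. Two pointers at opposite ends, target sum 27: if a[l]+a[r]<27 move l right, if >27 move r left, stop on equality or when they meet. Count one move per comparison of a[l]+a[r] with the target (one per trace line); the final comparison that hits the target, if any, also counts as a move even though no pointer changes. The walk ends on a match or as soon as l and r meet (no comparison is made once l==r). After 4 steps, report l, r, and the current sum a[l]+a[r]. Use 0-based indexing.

l=4, r=6, sum=27

l=0 r=6: -9+19=10 <27, l++
l=1 r=6: -6+19=13 <27, l++
l=2 r=6: -5+19=14 <27, l++
l=3 r=6: -2+19=17 <27, l++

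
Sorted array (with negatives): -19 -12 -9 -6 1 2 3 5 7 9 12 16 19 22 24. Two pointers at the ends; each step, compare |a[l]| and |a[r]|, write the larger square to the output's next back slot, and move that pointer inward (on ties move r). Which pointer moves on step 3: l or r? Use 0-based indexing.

r

[0,14] |-19|<=|24| out[14]=576 → r--
[0,13] |-19|<=|22| out[13]=484 → r--
[0,12] |-19|<=|19| out[12]=361 → r--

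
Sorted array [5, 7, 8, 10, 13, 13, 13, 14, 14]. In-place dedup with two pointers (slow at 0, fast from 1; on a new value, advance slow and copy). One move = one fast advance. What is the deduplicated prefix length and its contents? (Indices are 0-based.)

slow=0 fast=1: a[fast]=7≠a[slow]=5 write a[1]=7, slow++,fast++
slow=1 fast=2: a[fast]=8≠a[slow]=7 write a[2]=8, slow++,fast++
slow=2 fast=3: a[fast]=10≠a[slow]=8 write a[3]=10, slow++,fast++
slow=3 fast=4: a[fast]=13≠a[slow]=10 write a[4]=13, slow++,fast++
slow=4 fast=5: a[fast]=13=a[slow] dup, fast++
slow=4 fast=6: a[fast]=13=a[slow] dup, fast++
slow=4 fast=7: a[fast]=14≠a[slow]=13 write a[5]=14, slow++,fast++
slow=5 fast=8: a[fast]=14=a[slow] dup, fast++

length 6; prefix = [5, 7, 8, 10, 13, 14]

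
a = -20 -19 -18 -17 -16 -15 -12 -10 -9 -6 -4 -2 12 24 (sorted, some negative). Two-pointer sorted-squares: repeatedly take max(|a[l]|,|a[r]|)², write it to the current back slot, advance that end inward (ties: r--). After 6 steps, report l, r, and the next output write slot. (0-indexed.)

[0,13] |-20|<=|24| out[13]=576 → r--
[0,12] |-20|>|12| out[12]=400 → l++
[1,12] |-19|>|12| out[11]=361 → l++
[2,12] |-18|>|12| out[10]=324 → l++
[3,12] |-17|>|12| out[9]=289 → l++
[4,12] |-16|>|12| out[8]=256 → l++

l=5, r=12, next write slot=7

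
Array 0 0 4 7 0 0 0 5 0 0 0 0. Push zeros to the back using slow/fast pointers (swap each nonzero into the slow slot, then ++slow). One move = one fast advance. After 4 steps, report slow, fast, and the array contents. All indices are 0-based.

slow=2, fast=4, a=[4, 7, 0, 0, 0, 0, 0, 5, 0, 0, 0, 0]

slow=0 fast=0: a[fast]=0, fast++
slow=0 fast=1: a[fast]=0, fast++
slow=0 fast=2: a[fast]=4≠0 swap→a[0]=4, slow++,fast++
slow=1 fast=3: a[fast]=7≠0 swap→a[1]=7, slow++,fast++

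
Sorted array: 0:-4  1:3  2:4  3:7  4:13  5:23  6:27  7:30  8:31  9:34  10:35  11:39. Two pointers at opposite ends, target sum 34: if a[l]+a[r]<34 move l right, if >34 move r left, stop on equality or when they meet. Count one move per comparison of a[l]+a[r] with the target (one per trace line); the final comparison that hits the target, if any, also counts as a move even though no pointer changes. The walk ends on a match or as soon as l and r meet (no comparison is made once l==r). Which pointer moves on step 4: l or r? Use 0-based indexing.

r

[0,11] -4+39=35 >34 → r--
[0,10] -4+35=31 <34 → l++
[1,10] 3+35=38 >34 → r--
[1,9] 3+34=37 >34 → r--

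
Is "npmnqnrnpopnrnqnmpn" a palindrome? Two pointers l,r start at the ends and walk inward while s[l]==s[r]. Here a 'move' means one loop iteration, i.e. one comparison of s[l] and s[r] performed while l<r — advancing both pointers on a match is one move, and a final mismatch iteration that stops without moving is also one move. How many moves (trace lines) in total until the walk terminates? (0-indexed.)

[0,18] 'n'=='n' → l++,r--
[1,17] 'p'=='p' → l++,r--
[2,16] 'm'=='m' → l++,r--
[3,15] 'n'=='n' → l++,r--
[4,14] 'q'=='q' → l++,r--
[5,13] 'n'=='n' → l++,r--
[6,12] 'r'=='r' → l++,r--
[7,11] 'n'=='n' → l++,r--
[8,10] 'p'=='p' → l++,r--

9 moves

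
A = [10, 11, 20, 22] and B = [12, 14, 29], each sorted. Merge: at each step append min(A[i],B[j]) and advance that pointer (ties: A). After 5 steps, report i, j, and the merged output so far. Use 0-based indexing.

i=3, j=2, merged so far=[10, 11, 12, 14, 20]

i=0 j=0: A[i]=10<=B[j]=12 take 10, i++
i=1 j=0: A[i]=11<=B[j]=12 take 11, i++
i=2 j=0: A[i]=20>B[j]=12 take 12, j++
i=2 j=1: A[i]=20>B[j]=14 take 14, j++
i=2 j=2: A[i]=20<=B[j]=29 take 20, i++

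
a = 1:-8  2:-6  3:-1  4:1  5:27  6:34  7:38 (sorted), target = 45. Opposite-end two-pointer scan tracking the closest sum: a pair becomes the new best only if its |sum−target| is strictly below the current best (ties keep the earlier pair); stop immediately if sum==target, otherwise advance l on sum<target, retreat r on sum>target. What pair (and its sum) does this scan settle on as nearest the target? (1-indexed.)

[1,7] -8+38=30 d=15 * → l++
[2,7] -6+38=32 d=13 * → l++
[3,7] -1+38=37 d=8 * → l++
[4,7] 1+38=39 d=6 * → l++
[5,7] 27+38=65 d=20 → r--
[5,6] 27+34=61 d=16 → r--

pair (1, 38) with sum 39 (|Δ|=6)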